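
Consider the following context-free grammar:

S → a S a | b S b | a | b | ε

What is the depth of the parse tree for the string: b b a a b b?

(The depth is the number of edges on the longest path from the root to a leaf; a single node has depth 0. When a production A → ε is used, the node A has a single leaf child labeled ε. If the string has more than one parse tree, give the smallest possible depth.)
The string has even length 6, so its (unique) parse tree peels off matching outer symbols: S → b S b, S → b S b, S → a S a, and finally S → ε for the empty middle.
The S nodes are at depths 0..3; the ε leaf under the innermost S is at depth 4 (terminal leaves are at depths 1..3).
Depth = 4.

Final answer: 4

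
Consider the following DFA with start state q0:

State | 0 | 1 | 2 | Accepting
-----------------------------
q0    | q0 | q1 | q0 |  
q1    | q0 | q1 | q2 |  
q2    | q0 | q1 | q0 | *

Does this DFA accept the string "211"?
Start in q0.
Read '2': q0 → q0
Read '1': q0 → q1
Read '1': q1 → q1
Final state q1 is not accepting, so the string is rejected.

Final answer: No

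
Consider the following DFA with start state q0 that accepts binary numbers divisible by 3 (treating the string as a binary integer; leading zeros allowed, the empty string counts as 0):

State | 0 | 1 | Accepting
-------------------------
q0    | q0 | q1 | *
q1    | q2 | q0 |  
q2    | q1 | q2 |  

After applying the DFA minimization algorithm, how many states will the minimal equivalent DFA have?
All 3 states are reachable from q0, so none can be removed as unreachable.
Table-filling: first mark every (accepting, non-accepting) pair as distinguishable (accepting: {q0}; non-accepting: {q1, q2}).
Round 1: (q1, q2) on '1' go to q0 and q2, already distinguishable → mark.
Every pair of states is distinguishable, so the DFA is already minimal.
Equivalence classes: {q0}, {q1}, {q2} → 3 states.

Final answer: 3 states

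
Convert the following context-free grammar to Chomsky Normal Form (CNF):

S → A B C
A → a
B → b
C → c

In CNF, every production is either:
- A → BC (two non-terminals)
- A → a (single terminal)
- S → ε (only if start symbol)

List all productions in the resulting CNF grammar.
The grammar has no ε-productions or unit productions to eliminate.
A → a is already in CNF (single terminal) – keep it.
B → b is already in CNF (single terminal) – keep it.
C → c is already in CNF (single terminal) – keep it.
S → A B C has 3 symbols on the right: break it into binary productions S → A X0, X0 → B C.
Resulting CNF grammar (5 productions): A → a; B → b; C → c; S → A X0; X0 → B C

Final answer: A → a; B → b; C → c; S → A X0; X0 → B C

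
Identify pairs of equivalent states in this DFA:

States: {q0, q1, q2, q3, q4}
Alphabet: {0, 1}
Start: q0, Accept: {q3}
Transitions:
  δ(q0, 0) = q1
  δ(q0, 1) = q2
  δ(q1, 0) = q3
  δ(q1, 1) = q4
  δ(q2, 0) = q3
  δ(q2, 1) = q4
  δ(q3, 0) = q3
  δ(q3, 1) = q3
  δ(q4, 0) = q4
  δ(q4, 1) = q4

Using the table-filling algorithm:
Round 0 – mark pairs where exactly one state is accepting: (q0,q3), (q1,q3), (q2,q3), (q3,q4)
Round 1 – newly marked: (q0,q1) [on 0: q1 vs q3, already marked]; (q0,q2) [on 0: q1 vs q3, already marked]; (q1,q4) [on 0: q3 vs q4, already marked]; (q2,q4) [on 0: q3 vs q4, already marked]
Round 2 – newly marked: (q0,q4) [on 0: q1 vs q4, already marked]
No further pairs can be marked.
(q1, q2) unmarked: δ(q1,0)=q3, δ(q2,0)=q3; δ(q1,1)=q4, δ(q2,1)=q4 → equivalent
Equivalent pairs: (q1, q2)

Final answer: Equivalent pairs: (q1, q2)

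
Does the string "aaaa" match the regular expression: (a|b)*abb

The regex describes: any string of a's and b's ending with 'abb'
No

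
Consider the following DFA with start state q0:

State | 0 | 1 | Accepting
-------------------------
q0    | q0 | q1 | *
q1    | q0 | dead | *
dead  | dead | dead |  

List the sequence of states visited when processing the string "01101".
q0 → q0 → q1 → dead → dead → dead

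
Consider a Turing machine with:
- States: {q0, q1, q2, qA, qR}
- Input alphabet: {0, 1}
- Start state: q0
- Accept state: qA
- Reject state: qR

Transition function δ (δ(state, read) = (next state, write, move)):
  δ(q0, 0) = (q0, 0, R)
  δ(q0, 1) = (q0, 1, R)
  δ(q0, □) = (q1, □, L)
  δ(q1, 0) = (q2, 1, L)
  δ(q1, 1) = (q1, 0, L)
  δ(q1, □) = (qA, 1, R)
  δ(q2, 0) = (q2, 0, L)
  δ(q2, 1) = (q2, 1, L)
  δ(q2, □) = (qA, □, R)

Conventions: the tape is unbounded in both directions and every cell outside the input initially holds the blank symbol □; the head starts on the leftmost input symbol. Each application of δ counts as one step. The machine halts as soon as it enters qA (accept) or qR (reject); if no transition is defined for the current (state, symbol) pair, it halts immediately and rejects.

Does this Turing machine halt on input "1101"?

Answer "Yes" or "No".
Step 0: [q0]1101 (head at position 0)
Step 1: δ(q0, 1) = (q0, 1, R)  ⊢  1[q0]101 (head at position 1)
Step 2: δ(q0, 1) = (q0, 1, R)  ⊢  11[q0]01 (head at position 2)
Step 3: δ(q0, 0) = (q0, 0, R)  ⊢  110[q0]1 (head at position 3)
Step 4: δ(q0, 1) = (q0, 1, R)  ⊢  1101[q0]□ (head at position 4)
Step 5: δ(q0, □) = (q1, □, L)  ⊢  110[q1]1□ (head at position 3)
Step 6: δ(q1, 1) = (q1, 0, L)  ⊢  11[q1]00□ (head at position 2)
Step 7: δ(q1, 0) = (q2, 1, L)  ⊢  1[q2]110□ (head at position 1)
Step 8: δ(q2, 1) = (q2, 1, L)  ⊢  [q2]1110□ (head at position 0)
Step 9: δ(q2, 1) = (q2, 1, L)  ⊢  [q2]□1110□ (head at position -1)
Step 10: δ(q2, □) = (qA, □, R)  ⊢  □[qA]1110□ (head at position 0)
The machine is in qA, so it halts and accepts.
It halts after 10 steps.

Final answer: Yes - halts after 10 steps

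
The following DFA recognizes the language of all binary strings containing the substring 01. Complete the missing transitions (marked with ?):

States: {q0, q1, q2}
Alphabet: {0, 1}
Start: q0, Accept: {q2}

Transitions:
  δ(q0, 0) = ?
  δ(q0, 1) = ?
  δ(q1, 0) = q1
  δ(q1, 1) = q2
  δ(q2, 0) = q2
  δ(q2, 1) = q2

What each state remembers (consistent with the given transitions and accept states):
  q0: 01 not seen yet and the last symbol was not 0
  q1: 01 not seen yet and the last symbol was 0
  q2: the substring 01 has already been seen
Filling in the missing entries:
  δ(q0, 0): in q0 (01 not seen yet and the last symbol was not 0), after reading 0 we have: 01 not seen yet and the last symbol was 0 → q1
  δ(q0, 1): in q0 (01 not seen yet and the last symbol was not 0), after reading 1 we have: 01 not seen yet and the last symbol was not 0 → q0

Final answer: δ(q0, 0) = q1; δ(q0, 1) = q0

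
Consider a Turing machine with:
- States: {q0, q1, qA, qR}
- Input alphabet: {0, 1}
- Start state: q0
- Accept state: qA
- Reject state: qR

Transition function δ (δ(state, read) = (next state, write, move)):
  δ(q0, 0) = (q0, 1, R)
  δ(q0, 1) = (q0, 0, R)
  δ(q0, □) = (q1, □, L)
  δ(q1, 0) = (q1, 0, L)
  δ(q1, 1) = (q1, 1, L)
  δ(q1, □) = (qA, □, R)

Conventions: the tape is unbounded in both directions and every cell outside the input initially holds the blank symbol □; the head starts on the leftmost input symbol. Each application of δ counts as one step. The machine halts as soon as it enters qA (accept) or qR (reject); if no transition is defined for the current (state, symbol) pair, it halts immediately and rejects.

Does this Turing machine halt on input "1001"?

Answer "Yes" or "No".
Step 0: [q0]1001 (head at position 0)
Step 1: δ(q0, 1) = (q0, 0, R)  ⊢  0[q0]001 (head at position 1)
Step 2: δ(q0, 0) = (q0, 1, R)  ⊢  01[q0]01 (head at position 2)
Step 3: δ(q0, 0) = (q0, 1, R)  ⊢  011[q0]1 (head at position 3)
Step 4: δ(q0, 1) = (q0, 0, R)  ⊢  0110[q0]□ (head at position 4)
Step 5: δ(q0, □) = (q1, □, L)  ⊢  011[q1]0□ (head at position 3)
Step 6: δ(q1, 0) = (q1, 0, L)  ⊢  01[q1]10□ (head at position 2)
Step 7: δ(q1, 1) = (q1, 1, L)  ⊢  0[q1]110□ (head at position 1)
Step 8: δ(q1, 1) = (q1, 1, L)  ⊢  [q1]0110□ (head at position 0)
Step 9: δ(q1, 0) = (q1, 0, L)  ⊢  [q1]□0110□ (head at position -1)
Step 10: δ(q1, □) = (qA, □, R)  ⊢  □[qA]0110□ (head at position 0)
The machine is in qA, so it halts and accepts.
It halts after 10 steps.

Final answer: Yes - halts after 10 steps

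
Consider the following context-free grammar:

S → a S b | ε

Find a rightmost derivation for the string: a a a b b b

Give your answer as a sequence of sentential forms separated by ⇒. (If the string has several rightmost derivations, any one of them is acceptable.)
Start with S.
Step 1: the rightmost non-terminal is S; apply S → a S b:  a S b
Step 2: the rightmost non-terminal is S; apply S → a S b:  a a S b b
Step 3: the rightmost non-terminal is S; apply S → a S b:  a a a S b b b
Step 4: the rightmost non-terminal is S; apply S → ε:  a a a b b b

Final answer: S ⇒ a S b ⇒ a a S b b ⇒ a a a S b b b ⇒ a a a b b b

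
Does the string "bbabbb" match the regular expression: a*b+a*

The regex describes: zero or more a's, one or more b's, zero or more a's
No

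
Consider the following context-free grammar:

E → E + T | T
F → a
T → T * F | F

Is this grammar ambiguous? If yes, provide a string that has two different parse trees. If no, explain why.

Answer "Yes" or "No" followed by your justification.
This is the standard stratified expression grammar: '+' is introduced only by the left-recursive rule E → E + T and '*' only by the left-recursive rule T → T * F, with F → a. For any string, the last '+' must be the one produced at the root E (everything after it is a T containing no '+'), and likewise within each T the last '*' is produced at its root. This fixes the parse tree uniquely (left-associative, '*' binding tighter than '+'), so every string has exactly one parse tree.

Final answer: No - the grammar is unambiguous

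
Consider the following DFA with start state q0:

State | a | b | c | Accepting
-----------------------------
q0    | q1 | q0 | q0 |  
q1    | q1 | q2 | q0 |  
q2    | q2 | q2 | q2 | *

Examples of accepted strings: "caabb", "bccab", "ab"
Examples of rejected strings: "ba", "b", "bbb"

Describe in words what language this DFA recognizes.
strings over {a,b,c} containing 'ab' as substring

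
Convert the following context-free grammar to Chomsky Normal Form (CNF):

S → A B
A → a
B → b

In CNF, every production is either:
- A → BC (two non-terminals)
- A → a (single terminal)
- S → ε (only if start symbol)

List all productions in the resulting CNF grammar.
The grammar has no ε-productions or unit productions to eliminate.
S → A B is already in CNF (two non-terminals) – keep it.
A → a is already in CNF (single terminal) – keep it.
B → b is already in CNF (single terminal) – keep it.
Resulting CNF grammar (3 productions): A → a; B → b; S → A B

Final answer: A → a; B → b; S → A B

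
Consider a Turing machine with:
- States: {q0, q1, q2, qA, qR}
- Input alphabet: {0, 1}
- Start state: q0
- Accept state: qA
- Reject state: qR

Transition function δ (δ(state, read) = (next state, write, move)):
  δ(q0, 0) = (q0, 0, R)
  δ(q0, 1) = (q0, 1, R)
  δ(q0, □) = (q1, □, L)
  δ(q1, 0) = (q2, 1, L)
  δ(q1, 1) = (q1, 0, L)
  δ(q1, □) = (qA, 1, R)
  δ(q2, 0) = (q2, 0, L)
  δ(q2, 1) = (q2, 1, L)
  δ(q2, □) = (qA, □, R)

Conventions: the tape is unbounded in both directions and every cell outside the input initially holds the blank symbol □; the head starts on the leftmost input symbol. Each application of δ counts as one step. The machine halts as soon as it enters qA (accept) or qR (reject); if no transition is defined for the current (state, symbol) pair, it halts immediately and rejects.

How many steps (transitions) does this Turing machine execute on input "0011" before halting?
Step 0: [q0]0011 (head at position 0)
Step 1: δ(q0, 0) = (q0, 0, R)  ⊢  0[q0]011 (head at position 1)
Step 2: δ(q0, 0) = (q0, 0, R)  ⊢  00[q0]11 (head at position 2)
Step 3: δ(q0, 1) = (q0, 1, R)  ⊢  001[q0]1 (head at position 3)
Step 4: δ(q0, 1) = (q0, 1, R)  ⊢  0011[q0]□ (head at position 4)
Step 5: δ(q0, □) = (q1, □, L)  ⊢  001[q1]1□ (head at position 3)
Step 6: δ(q1, 1) = (q1, 0, L)  ⊢  00[q1]10□ (head at position 2)
Step 7: δ(q1, 1) = (q1, 0, L)  ⊢  0[q1]000□ (head at position 1)
Step 8: δ(q1, 0) = (q2, 1, L)  ⊢  [q2]0100□ (head at position 0)
Step 9: δ(q2, 0) = (q2, 0, L)  ⊢  [q2]□0100□ (head at position -1)
Step 10: δ(q2, □) = (qA, □, R)  ⊢  □[qA]0100□ (head at position 0)
The machine is in qA, so it halts and accepts.
Number of transitions executed: 10.

Final answer: 10 steps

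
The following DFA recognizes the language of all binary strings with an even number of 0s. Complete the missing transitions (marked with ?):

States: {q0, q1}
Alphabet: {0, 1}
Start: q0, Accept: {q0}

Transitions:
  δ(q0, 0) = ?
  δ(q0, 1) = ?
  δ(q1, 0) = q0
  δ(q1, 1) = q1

What each state remembers (consistent with the given transitions and accept states):
  q0: an even number of 0s has been read so far
  q1: an odd number of 0s has been read so far
Filling in the missing entries:
  δ(q0, 0): in q0 (an even number of 0s has been read so far), after reading 0 we have: an odd number of 0s has been read so far → q1
  δ(q0, 1): in q0 (an even number of 0s has been read so far), after reading 1 we have: an even number of 0s has been read so far → q0

Final answer: δ(q0, 0) = q1; δ(q0, 1) = q0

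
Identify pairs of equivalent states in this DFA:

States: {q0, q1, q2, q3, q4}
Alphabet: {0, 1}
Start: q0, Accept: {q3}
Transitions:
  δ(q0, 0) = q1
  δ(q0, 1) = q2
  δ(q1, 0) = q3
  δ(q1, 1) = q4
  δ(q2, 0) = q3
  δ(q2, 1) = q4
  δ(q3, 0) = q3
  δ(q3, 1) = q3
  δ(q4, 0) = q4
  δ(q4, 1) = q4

Using the table-filling algorithm:
Round 0 – mark pairs where exactly one state is accepting: (q0,q3), (q1,q3), (q2,q3), (q3,q4)
Round 1 – newly marked: (q0,q1) [on 0: q1 vs q3, already marked]; (q0,q2) [on 0: q1 vs q3, already marked]; (q1,q4) [on 0: q3 vs q4, already marked]; (q2,q4) [on 0: q3 vs q4, already marked]
Round 2 – newly marked: (q0,q4) [on 0: q1 vs q4, already marked]
No further pairs can be marked.
(q1, q2) unmarked: δ(q1,0)=q3, δ(q2,0)=q3; δ(q1,1)=q4, δ(q2,1)=q4 → equivalent
Equivalent pairs: (q1, q2)

Final answer: Equivalent pairs: (q1, q2)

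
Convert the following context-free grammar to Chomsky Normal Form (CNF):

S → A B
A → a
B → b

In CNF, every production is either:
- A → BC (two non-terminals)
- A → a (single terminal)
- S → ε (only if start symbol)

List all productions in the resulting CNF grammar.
The grammar has no ε-productions or unit productions to eliminate.
S → A B is already in CNF (two non-terminals) – keep it.
A → a is already in CNF (single terminal) – keep it.
B → b is already in CNF (single terminal) – keep it.
Resulting CNF grammar (3 productions): A → a; B → b; S → A B

Final answer: A → a; B → b; S → A B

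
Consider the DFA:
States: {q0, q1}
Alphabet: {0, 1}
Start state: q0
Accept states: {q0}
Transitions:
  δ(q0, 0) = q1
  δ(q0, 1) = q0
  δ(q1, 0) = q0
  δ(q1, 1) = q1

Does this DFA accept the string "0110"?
Processing string "0110":
  q0 --0--> q1
  q1 --1--> q1
  q1 --1--> q1
  q1 --0--> q0
Final state: q0
Accept states: {q0}
q0 is an accept state, so the string is accepted.

Final answer: Yes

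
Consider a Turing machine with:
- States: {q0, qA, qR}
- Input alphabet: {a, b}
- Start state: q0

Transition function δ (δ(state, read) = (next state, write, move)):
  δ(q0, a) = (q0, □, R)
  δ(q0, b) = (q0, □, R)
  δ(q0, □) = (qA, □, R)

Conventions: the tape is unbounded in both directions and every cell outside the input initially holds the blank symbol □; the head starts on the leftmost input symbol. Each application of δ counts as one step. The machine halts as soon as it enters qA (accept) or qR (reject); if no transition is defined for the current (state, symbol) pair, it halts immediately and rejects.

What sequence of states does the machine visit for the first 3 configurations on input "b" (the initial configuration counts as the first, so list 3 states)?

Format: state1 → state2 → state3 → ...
Step 0: [q0]b (head at position 0)
Step 1: δ(q0, b) = (q0, □, R)  ⊢  □[q0]□ (head at position 1)
Step 2: δ(q0, □) = (qA, □, R)  ⊢  □□[qA]□ (head at position 2)
Reading off the states of these 3 configurations: q0 → q0 → qA

Final answer: q0 → q0 → qA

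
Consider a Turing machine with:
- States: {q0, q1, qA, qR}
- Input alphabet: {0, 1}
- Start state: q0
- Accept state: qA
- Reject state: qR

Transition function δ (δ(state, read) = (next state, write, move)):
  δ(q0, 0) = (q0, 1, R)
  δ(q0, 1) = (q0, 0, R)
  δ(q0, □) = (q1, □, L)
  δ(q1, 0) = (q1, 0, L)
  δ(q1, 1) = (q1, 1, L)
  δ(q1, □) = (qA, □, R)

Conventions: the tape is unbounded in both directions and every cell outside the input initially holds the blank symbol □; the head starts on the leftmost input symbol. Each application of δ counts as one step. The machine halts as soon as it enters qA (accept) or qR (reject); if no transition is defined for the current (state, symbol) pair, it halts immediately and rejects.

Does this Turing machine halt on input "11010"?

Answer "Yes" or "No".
Step 0: [q0]11010 (head at position 0)
Step 1: δ(q0, 1) = (q0, 0, R)  ⊢  0[q0]1010 (head at position 1)
Step 2: δ(q0, 1) = (q0, 0, R)  ⊢  00[q0]010 (head at position 2)
Step 3: δ(q0, 0) = (q0, 1, R)  ⊢  001[q0]10 (head at position 3)
Step 4: δ(q0, 1) = (q0, 0, R)  ⊢  0010[q0]0 (head at position 4)
Step 5: δ(q0, 0) = (q0, 1, R)  ⊢  00101[q0]□ (head at position 5)
Step 6: δ(q0, □) = (q1, □, L)  ⊢  0010[q1]1□ (head at position 4)
Step 7: δ(q1, 1) = (q1, 1, L)  ⊢  001[q1]01□ (head at position 3)
Step 8: δ(q1, 0) = (q1, 0, L)  ⊢  00[q1]101□ (head at position 2)
Step 9: δ(q1, 1) = (q1, 1, L)  ⊢  0[q1]0101□ (head at position 1)
Step 10: δ(q1, 0) = (q1, 0, L)  ⊢  [q1]00101□ (head at position 0)
Step 11: δ(q1, 0) = (q1, 0, L)  ⊢  [q1]□00101□ (head at position -1)
Step 12: δ(q1, □) = (qA, □, R)  ⊢  □[qA]00101□ (head at position 0)
The machine is in qA, so it halts and accepts.
It halts after 12 steps.

Final answer: Yes - halts after 12 steps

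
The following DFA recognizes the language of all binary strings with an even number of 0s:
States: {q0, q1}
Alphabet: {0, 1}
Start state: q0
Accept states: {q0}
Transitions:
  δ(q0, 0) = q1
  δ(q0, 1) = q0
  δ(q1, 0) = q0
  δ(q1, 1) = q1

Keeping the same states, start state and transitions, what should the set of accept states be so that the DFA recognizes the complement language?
The DFA is complete (every state has a transition on every symbol), so the complement
is recognized by the same DFA with accepting and non-accepting states swapped.
Original accept states: {q0}
Complement accept states = All states - Original accept states
= {q0, q1} - {q0}
= {q1}
Complement language: strings with an ODD number of 0s

Final answer: {q1}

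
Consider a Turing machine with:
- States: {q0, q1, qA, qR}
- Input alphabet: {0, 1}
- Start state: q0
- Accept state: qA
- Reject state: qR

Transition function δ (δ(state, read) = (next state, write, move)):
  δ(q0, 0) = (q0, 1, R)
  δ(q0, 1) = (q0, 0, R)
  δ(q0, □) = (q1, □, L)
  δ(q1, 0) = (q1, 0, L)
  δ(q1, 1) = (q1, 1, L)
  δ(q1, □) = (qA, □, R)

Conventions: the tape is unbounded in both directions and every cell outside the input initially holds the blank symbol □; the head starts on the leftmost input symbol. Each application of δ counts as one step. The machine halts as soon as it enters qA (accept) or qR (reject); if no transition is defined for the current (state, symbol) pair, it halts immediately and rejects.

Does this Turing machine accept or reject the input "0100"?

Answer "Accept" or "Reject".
Step 0: [q0]0100 (head at position 0)
Step 1: δ(q0, 0) = (q0, 1, R)  ⊢  1[q0]100 (head at position 1)
Step 2: δ(q0, 1) = (q0, 0, R)  ⊢  10[q0]00 (head at position 2)
Step 3: δ(q0, 0) = (q0, 1, R)  ⊢  101[q0]0 (head at position 3)
Step 4: δ(q0, 0) = (q0, 1, R)  ⊢  1011[q0]□ (head at position 4)
Step 5: δ(q0, □) = (q1, □, L)  ⊢  101[q1]1□ (head at position 3)
Step 6: δ(q1, 1) = (q1, 1, L)  ⊢  10[q1]11□ (head at position 2)
Step 7: δ(q1, 1) = (q1, 1, L)  ⊢  1[q1]011□ (head at position 1)
Step 8: δ(q1, 0) = (q1, 0, L)  ⊢  [q1]1011□ (head at position 0)
Step 9: δ(q1, 1) = (q1, 1, L)  ⊢  [q1]□1011□ (head at position -1)
Step 10: δ(q1, □) = (qA, □, R)  ⊢  □[qA]1011□ (head at position 0)
The machine is in qA, so it halts and accepts.

Final answer: Accept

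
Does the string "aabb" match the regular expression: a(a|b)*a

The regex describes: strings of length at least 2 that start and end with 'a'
No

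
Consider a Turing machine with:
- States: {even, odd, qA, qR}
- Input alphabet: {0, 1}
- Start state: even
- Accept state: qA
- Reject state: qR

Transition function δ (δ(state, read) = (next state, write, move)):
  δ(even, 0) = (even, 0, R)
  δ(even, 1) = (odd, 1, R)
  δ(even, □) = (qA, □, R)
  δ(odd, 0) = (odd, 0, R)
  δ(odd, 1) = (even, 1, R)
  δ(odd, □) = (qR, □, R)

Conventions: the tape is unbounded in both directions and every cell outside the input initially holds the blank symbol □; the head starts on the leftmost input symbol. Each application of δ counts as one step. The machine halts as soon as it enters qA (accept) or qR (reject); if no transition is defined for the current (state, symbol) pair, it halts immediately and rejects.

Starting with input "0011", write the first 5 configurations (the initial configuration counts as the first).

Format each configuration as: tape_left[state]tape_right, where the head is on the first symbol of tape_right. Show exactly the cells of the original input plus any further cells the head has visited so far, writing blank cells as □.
Step 0: [even]0011 (head at position 0)
Step 1: δ(even, 0) = (even, 0, R)  ⊢  0[even]011 (head at position 1)
Step 2: δ(even, 0) = (even, 0, R)  ⊢  00[even]11 (head at position 2)
Step 3: δ(even, 1) = (odd, 1, R)  ⊢  001[odd]1 (head at position 3)
Step 4: δ(odd, 1) = (even, 1, R)  ⊢  0011[even]□ (head at position 4)

Final answer: [even]0011 ⊢ 0[even]011 ⊢ 00[even]11 ⊢ 001[odd]1 ⊢ 0011[even]□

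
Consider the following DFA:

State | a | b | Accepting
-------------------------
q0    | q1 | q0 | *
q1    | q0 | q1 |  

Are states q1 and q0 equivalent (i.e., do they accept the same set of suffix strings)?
Try the suffix ε (the empty string).
From q1: q1 — not accepting.
From q0: q0 — accepting.
The two states disagree on this suffix, so they are not equivalent.

Final answer: No. Distinguishing string: ε (the empty string) - accepted from q0 but not from q1.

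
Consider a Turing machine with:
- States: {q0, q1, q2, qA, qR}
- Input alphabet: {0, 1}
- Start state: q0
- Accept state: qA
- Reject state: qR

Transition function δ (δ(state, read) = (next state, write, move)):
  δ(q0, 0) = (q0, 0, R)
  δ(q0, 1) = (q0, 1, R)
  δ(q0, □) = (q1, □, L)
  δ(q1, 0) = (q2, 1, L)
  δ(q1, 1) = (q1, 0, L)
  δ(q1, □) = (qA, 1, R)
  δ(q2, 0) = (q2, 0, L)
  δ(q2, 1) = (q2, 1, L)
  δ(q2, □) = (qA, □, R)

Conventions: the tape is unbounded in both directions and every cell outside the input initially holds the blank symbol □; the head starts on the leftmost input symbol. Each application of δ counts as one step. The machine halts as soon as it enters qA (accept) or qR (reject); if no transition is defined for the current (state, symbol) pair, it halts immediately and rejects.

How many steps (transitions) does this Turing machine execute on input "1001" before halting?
Step 0: [q0]1001 (head at position 0)
Step 1: δ(q0, 1) = (q0, 1, R)  ⊢  1[q0]001 (head at position 1)
Step 2: δ(q0, 0) = (q0, 0, R)  ⊢  10[q0]01 (head at position 2)
Step 3: δ(q0, 0) = (q0, 0, R)  ⊢  100[q0]1 (head at position 3)
Step 4: δ(q0, 1) = (q0, 1, R)  ⊢  1001[q0]□ (head at position 4)
Step 5: δ(q0, □) = (q1, □, L)  ⊢  100[q1]1□ (head at position 3)
Step 6: δ(q1, 1) = (q1, 0, L)  ⊢  10[q1]00□ (head at position 2)
Step 7: δ(q1, 0) = (q2, 1, L)  ⊢  1[q2]010□ (head at position 1)
Step 8: δ(q2, 0) = (q2, 0, L)  ⊢  [q2]1010□ (head at position 0)
Step 9: δ(q2, 1) = (q2, 1, L)  ⊢  [q2]□1010□ (head at position -1)
Step 10: δ(q2, □) = (qA, □, R)  ⊢  □[qA]1010□ (head at position 0)
The machine is in qA, so it halts and accepts.
Number of transitions executed: 10.

Final answer: 10 steps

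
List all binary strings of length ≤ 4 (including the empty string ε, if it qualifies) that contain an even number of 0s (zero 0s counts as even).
Checking every binary string of length 0 to 4:
  Length 0: accepted: ε | rejected: (none)
  Length 1: accepted: 1 | rejected: 0
  Length 2: accepted: 00, 11 | rejected: 01, 10
  Length 3: accepted: 001, 010, 100, 111 | rejected: 000, 011, 101, 110
  Length 4: accepted: 0000, 0011, 0101, 0110, 1001, 1010, 1100, 1111 | rejected: 0001, 0010, 0100, 0111, 1000, 1011, 1101, 1110
Total: 16 string(s).

Final answer: ε, 1, 00, 11, 001, 010, 100, 111, 0000, 0011, 0101, 0110, 1001, 1010, 1100, 1111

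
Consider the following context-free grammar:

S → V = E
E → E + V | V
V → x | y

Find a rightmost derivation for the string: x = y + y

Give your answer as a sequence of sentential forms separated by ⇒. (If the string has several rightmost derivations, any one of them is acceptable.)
Start with S.
Step 1: the rightmost non-terminal is S; apply S → V = E:  V = E
Step 2: the rightmost non-terminal is E; apply E → E + V:  V = E + V
Step 3: the rightmost non-terminal is V; apply V → y:  V = E + y
Step 4: the rightmost non-terminal is E; apply E → V:  V = V + y
Step 5: the rightmost non-terminal is V; apply V → y:  V = y + y
Step 6: the rightmost non-terminal is V; apply V → x:  x = y + y

Final answer: S ⇒ V = E ⇒ V = E + V ⇒ V = E + y ⇒ V = V + y ⇒ V = y + y ⇒ x = y + y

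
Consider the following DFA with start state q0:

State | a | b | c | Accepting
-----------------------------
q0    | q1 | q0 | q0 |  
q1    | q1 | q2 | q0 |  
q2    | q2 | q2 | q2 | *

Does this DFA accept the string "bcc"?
Start in q0.
Read 'b': q0 → q0
Read 'c': q0 → q0
Read 'c': q0 → q0
Final state q0 is not accepting, so the string is rejected.

Final answer: No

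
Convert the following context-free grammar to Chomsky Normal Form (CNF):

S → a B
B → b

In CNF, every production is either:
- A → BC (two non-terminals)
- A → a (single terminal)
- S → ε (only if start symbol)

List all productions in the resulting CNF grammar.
The grammar has no ε-productions or unit productions to eliminate.
S → a B has terminal a in a right-hand side of length ≥ 2: introduce T_a → a and use T_a in place of a.
B → b is already in CNF (single terminal) – keep it.
S → a B becomes S → T_a B.
Resulting CNF grammar (3 productions): T_a → a; B → b; S → T_a B

Final answer: T_a → a; B → b; S → T_a B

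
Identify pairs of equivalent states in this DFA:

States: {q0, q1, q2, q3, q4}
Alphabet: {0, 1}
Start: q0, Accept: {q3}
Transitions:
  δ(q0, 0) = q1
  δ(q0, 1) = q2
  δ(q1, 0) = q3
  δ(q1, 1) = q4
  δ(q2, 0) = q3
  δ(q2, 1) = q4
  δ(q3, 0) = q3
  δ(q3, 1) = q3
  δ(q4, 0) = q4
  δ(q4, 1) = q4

Using the table-filling algorithm:
Round 0 – mark pairs where exactly one state is accepting: (q0,q3), (q1,q3), (q2,q3), (q3,q4)
Round 1 – newly marked: (q0,q1) [on 0: q1 vs q3, already marked]; (q0,q2) [on 0: q1 vs q3, already marked]; (q1,q4) [on 0: q3 vs q4, already marked]; (q2,q4) [on 0: q3 vs q4, already marked]
Round 2 – newly marked: (q0,q4) [on 0: q1 vs q4, already marked]
No further pairs can be marked.
(q1, q2) unmarked: δ(q1,0)=q3, δ(q2,0)=q3; δ(q1,1)=q4, δ(q2,1)=q4 → equivalent
Equivalent pairs: (q1, q2)

Final answer: Equivalent pairs: (q1, q2)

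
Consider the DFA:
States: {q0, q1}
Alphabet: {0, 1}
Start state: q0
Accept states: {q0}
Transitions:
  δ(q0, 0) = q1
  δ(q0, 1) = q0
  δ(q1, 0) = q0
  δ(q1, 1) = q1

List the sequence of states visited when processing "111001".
Starting at q0
Read '1': q0 -> q0
Read '1': q0 -> q0
Read '1': q0 -> q0
Read '0': q0 -> q1
Read '0': q1 -> q0
Read '1': q0 -> q0

Final answer: q0 -> q0 -> q0 -> q0 -> q1 -> q0 -> q0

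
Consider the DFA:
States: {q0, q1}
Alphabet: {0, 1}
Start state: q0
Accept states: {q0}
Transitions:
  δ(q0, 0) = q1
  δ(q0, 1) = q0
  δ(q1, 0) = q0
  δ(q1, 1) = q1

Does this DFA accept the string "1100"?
Processing string "1100":
  q0 --1--> q0
  q0 --1--> q0
  q0 --0--> q1
  q1 --0--> q0
Final state: q0
Accept states: {q0}
q0 is an accept state, so the string is accepted.

Final answer: Yes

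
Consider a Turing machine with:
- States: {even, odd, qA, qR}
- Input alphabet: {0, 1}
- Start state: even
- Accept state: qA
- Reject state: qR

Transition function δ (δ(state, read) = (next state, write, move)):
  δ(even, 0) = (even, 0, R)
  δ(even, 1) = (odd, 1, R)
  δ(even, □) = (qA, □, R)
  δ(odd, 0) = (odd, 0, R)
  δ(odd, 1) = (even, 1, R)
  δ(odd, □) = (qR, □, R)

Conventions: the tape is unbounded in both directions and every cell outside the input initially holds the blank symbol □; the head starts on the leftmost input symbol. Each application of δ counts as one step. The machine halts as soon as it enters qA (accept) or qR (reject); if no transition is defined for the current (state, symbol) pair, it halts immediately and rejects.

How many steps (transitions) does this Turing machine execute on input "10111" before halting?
Step 0: [even]10111 (head at position 0)
Step 1: δ(even, 1) = (odd, 1, R)  ⊢  1[odd]0111 (head at position 1)
Step 2: δ(odd, 0) = (odd, 0, R)  ⊢  10[odd]111 (head at position 2)
Step 3: δ(odd, 1) = (even, 1, R)  ⊢  101[even]11 (head at position 3)
Step 4: δ(even, 1) = (odd, 1, R)  ⊢  1011[odd]1 (head at position 4)
Step 5: δ(odd, 1) = (even, 1, R)  ⊢  10111[even]□ (head at position 5)
Step 6: δ(even, □) = (qA, □, R)  ⊢  10111□[qA]□ (head at position 6)
The machine is in qA, so it halts and accepts.
Number of transitions executed: 6.

Final answer: 6 steps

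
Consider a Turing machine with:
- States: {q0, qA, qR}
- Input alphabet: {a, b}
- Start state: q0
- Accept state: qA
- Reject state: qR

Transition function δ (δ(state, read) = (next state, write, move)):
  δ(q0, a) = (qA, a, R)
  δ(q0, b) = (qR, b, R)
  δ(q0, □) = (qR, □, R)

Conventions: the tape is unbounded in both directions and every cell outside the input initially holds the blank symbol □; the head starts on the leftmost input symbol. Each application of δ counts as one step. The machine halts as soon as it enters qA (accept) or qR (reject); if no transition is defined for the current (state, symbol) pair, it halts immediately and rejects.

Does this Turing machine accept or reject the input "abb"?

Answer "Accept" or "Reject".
Step 0: [q0]abb (head at position 0)
Step 1: δ(q0, a) = (qA, a, R)  ⊢  a[qA]bb (head at position 1)
The machine is in qA, so it halts and accepts.

Final answer: Accept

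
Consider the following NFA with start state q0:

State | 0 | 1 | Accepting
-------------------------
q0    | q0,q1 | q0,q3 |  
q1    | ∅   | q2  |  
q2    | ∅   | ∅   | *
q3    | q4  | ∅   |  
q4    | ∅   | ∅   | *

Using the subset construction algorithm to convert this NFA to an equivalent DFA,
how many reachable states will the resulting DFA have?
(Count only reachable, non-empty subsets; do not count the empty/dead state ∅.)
Start subset: {q0}
{q0}: on 0 → {q0, q1}, on 1 → {q0, q3}
{q0, q1}: on 0 → {q0, q1}, on 1 → {q0, q2, q3}
{q0, q3}: on 0 → {q0, q1, q4}, on 1 → {q0, q3}
{q0, q2, q3}: on 0 → {q0, q1, q4}, on 1 → {q0, q3}
{q0, q1, q4}: on 0 → {q0, q1}, on 1 → {q0, q2, q3}
Reachable non-empty subsets: {q0}, {q0, q1}, {q0, q3}, {q0, q2, q3}, {q0, q1, q4} — 5 in total.

Final answer: 5 states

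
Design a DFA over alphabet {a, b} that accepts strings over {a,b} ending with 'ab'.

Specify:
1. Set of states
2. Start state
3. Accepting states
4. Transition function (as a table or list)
One valid DFA (any DFA recognizing the same language is acceptable):
States: {q0, q1, q2}
Start: q0
Accepting: {q2}
Transitions (accepting states marked with *):
State | a | b | Accepting
-------------------------
q0    | q1 | q0 |  
q1    | q1 | q2 |  
q2    | q1 | q0 | *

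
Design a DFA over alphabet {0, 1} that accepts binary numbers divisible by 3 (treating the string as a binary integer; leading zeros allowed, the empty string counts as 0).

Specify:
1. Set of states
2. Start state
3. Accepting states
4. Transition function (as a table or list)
One valid DFA (any DFA recognizing the same language is acceptable):
States: {q0, q1, q2}
Start: q0
Accepting: {q0}
Transitions (accepting states marked with *):
State | 0 | 1 | Accepting
-------------------------
q0    | q0 | q1 | *
q1    | q2 | q0 |  
q2    | q1 | q2 |  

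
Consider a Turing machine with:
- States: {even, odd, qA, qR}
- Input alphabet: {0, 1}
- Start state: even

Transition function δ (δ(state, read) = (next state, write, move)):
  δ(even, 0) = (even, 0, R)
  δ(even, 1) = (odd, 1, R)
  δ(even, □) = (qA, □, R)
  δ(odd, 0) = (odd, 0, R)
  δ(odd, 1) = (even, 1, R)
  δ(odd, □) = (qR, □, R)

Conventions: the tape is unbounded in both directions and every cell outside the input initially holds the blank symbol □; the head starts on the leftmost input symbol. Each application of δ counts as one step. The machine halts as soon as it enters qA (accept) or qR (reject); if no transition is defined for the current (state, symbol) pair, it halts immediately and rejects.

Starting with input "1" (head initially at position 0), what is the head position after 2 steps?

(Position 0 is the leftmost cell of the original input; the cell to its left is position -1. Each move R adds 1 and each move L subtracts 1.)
Step 0: [even]1 (head at position 0)
Step 1: δ(even, 1) = (odd, 1, R)  ⊢  1[odd]□ (head at position 1)
Step 2: δ(odd, □) = (qR, □, R)  ⊢  1□[qR]□ (head at position 2)
Head position after 2 steps: 2

Final answer: Position 2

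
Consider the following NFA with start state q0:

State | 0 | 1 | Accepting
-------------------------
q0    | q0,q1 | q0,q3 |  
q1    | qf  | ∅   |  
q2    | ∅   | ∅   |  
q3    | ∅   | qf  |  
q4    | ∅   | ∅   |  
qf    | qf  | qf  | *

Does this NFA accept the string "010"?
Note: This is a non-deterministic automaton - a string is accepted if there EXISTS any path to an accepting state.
Track the set of states the NFA could be in: start {q0}
Read '0': {q0} → {q0, q1}
Read '1': {q0, q1} → {q0, q3}
Read '0': {q0, q3} → {q0, q1}
Final set {q0, q1} contains no accepting state → rejected.

Final answer: No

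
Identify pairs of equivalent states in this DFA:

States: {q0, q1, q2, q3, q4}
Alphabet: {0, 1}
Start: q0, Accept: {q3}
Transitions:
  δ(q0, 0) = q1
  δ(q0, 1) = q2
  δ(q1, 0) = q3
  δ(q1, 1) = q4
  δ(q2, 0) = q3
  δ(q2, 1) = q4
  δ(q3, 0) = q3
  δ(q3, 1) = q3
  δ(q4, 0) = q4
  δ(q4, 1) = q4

Using the table-filling algorithm:
Round 0 – mark pairs where exactly one state is accepting: (q0,q3), (q1,q3), (q2,q3), (q3,q4)
Round 1 – newly marked: (q0,q1) [on 0: q1 vs q3, already marked]; (q0,q2) [on 0: q1 vs q3, already marked]; (q1,q4) [on 0: q3 vs q4, already marked]; (q2,q4) [on 0: q3 vs q4, already marked]
Round 2 – newly marked: (q0,q4) [on 0: q1 vs q4, already marked]
No further pairs can be marked.
(q1, q2) unmarked: δ(q1,0)=q3, δ(q2,0)=q3; δ(q1,1)=q4, δ(q2,1)=q4 → equivalent
Equivalent pairs: (q1, q2)

Final answer: Equivalent pairs: (q1, q2)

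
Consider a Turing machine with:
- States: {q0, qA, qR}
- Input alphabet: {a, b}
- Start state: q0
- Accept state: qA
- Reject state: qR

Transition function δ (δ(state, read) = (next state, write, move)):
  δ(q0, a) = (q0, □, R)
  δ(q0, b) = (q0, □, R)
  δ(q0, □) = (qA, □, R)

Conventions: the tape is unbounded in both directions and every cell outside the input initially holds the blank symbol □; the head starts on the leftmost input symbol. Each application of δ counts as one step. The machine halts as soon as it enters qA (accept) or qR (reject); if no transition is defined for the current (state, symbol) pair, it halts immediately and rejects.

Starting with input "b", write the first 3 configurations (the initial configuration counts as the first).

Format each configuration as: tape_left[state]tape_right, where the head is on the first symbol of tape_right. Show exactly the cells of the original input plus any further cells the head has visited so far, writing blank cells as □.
Step 0: [q0]b (head at position 0)
Step 1: δ(q0, b) = (q0, □, R)  ⊢  □[q0]□ (head at position 1)
Step 2: δ(q0, □) = (qA, □, R)  ⊢  □□[qA]□ (head at position 2)

Final answer: [q0]b ⊢ □[q0]□ ⊢ □□[qA]□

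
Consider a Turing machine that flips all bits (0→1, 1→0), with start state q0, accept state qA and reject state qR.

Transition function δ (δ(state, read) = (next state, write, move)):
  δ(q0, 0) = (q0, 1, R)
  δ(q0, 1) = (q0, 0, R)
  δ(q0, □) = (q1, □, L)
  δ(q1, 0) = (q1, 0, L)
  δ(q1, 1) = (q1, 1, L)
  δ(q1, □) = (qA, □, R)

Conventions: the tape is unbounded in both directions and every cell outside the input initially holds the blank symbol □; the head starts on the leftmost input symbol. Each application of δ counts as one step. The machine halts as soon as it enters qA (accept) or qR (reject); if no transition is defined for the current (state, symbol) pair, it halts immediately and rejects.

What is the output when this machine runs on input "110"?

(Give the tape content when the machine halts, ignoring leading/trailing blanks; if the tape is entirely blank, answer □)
Step 0: [q0]110 (head at position 0)
Step 1: δ(q0, 1) = (q0, 0, R)  ⊢  0[q0]10 (head at position 1)
Step 2: δ(q0, 1) = (q0, 0, R)  ⊢  00[q0]0 (head at position 2)
Step 3: δ(q0, 0) = (q0, 1, R)  ⊢  001[q0]□ (head at position 3)
Step 4: δ(q0, □) = (q1, □, L)  ⊢  00[q1]1□ (head at position 2)
Step 5: δ(q1, 1) = (q1, 1, L)  ⊢  0[q1]01□ (head at position 1)
Step 6: δ(q1, 0) = (q1, 0, L)  ⊢  [q1]001□ (head at position 0)
Step 7: δ(q1, 0) = (q1, 0, L)  ⊢  [q1]□001□ (head at position -1)
Step 8: δ(q1, □) = (qA, □, R)  ⊢  □[qA]001□ (head at position 0)
The machine is in qA, so it halts and accepts.
Tape content when halted (ignoring surrounding blanks): 001

Final answer: Output: 001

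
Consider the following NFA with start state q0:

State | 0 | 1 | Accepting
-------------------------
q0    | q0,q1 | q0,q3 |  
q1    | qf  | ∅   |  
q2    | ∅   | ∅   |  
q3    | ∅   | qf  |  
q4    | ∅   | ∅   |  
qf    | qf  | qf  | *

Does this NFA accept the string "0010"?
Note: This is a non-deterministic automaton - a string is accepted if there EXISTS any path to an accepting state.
Track the set of states the NFA could be in: start {q0}
Read '0': {q0} → {q0, q1}
Read '0': {q0, q1} → {q0, q1, qf}
Read '1': {q0, q1, qf} → {q0, q3, qf}
Read '0': {q0, q3, qf} → {q0, q1, qf}
Final set {q0, q1, qf} contains accepting state(s) {qf} → accepted.

Final answer: Yes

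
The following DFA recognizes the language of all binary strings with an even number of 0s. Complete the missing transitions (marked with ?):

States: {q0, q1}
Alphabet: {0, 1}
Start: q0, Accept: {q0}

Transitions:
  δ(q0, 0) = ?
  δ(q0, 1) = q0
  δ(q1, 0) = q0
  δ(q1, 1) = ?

What each state remembers (consistent with the given transitions and accept states):
  q0: an even number of 0s has been read so far
  q1: an odd number of 0s has been read so far
Filling in the missing entries:
  δ(q0, 0): in q0 (an even number of 0s has been read so far), after reading 0 we have: an odd number of 0s has been read so far → q1
  δ(q1, 1): in q1 (an odd number of 0s has been read so far), after reading 1 we have: an odd number of 0s has been read so far → q1

Final answer: δ(q0, 0) = q1; δ(q1, 1) = q1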